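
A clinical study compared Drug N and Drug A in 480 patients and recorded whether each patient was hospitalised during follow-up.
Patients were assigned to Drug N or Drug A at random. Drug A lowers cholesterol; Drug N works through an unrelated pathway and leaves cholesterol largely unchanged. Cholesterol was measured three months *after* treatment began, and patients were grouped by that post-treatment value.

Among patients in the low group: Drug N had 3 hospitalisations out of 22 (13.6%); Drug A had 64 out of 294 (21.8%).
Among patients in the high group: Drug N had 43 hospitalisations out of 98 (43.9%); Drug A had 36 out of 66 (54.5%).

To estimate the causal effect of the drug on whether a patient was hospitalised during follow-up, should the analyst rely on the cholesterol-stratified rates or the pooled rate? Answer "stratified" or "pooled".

pooled

Drug N is lower inside every cholesterol stratum but Drug A is lower in aggregate. Whether to stratify depends on how cholesterol relates to the drug.
Cholesterol here is a post-treatment variable shaped by the drug; conditioning on it would introduce bias rather than remove it. The overall comparison is the causal one.
Pooled: Drug N 38.3% vs Drug A 27.8%; Drug A is lower overall.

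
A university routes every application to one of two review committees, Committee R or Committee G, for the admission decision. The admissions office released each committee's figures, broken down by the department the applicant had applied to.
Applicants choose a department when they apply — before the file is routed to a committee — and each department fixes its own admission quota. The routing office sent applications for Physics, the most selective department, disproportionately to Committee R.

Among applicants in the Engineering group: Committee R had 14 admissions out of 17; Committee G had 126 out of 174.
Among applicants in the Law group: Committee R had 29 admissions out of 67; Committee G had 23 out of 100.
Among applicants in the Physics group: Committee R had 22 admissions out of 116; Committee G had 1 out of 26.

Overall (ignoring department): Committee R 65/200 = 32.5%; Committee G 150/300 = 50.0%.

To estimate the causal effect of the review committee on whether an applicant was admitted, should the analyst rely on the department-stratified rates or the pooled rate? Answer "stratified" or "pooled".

stratified

The department-specific comparison favours Committee R throughout, but the pooled figures favour Committee G. The question is whether to condition on department.
Department is set before the review committee has any effect — it is not caused by the review committee — and it independently drives the outcome. That makes it a confounder, so the causal comparison is within department levels.
Within each level — Engineering: 82.4% vs 72.4%; Law: 43.3% vs 23.0%; Physics: 19.0% vs 3.8% — Committee R is higher every time.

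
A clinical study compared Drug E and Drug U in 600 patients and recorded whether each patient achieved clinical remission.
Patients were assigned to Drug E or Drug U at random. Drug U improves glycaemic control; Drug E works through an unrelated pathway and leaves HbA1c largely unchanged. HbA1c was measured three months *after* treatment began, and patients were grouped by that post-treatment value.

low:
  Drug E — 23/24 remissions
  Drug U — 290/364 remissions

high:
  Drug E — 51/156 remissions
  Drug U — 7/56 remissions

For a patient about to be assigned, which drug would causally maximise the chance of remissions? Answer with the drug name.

Stratifying would compare drugs among patients the drugs themselves sorted into HbA1c groups — a form of selection on an intermediate. The unconditioned pooled rates give the total causal effect.
Pooled: Drug E 41.1% vs Drug U 70.7%; Drug U is higher overall.

Drug U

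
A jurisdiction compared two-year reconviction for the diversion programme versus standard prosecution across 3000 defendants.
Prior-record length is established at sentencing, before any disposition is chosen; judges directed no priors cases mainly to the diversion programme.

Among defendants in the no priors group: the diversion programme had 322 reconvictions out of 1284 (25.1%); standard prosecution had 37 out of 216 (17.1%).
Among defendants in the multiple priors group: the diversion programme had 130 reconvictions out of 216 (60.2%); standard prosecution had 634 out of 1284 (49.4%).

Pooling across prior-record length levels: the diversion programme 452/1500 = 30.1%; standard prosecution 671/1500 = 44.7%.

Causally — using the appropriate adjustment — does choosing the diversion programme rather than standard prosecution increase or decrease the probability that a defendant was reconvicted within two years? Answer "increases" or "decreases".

Nothing the disposition does changes prior-record length; the imbalance is an allocation artefact. With prior-record length also predicting the outcome, the pooled figure is confounded, and the within-stratum comparison is the causal one.
Within each level — no priors: 25.1% vs 17.1%; multiple priors: 60.2% vs 49.4% — standard prosecution is lower every time.

increases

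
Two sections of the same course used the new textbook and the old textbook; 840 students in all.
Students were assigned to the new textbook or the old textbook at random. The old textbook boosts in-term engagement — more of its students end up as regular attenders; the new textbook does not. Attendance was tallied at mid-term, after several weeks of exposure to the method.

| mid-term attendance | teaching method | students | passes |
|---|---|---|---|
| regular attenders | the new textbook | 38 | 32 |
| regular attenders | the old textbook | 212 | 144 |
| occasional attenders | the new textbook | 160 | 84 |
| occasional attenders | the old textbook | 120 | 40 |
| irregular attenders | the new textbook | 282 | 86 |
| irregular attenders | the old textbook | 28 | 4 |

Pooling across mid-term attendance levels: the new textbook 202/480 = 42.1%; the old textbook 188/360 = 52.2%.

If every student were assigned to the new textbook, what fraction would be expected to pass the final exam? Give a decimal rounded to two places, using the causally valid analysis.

0.42

Mid-term attendance here is a post-treatment variable shaped by the teaching method; conditioning on it would introduce bias rather than remove it. The overall comparison is the causal one.
So P(outcome | do(the new textbook)) is just the pooled rate for the new textbook: 202/480 = 0.421.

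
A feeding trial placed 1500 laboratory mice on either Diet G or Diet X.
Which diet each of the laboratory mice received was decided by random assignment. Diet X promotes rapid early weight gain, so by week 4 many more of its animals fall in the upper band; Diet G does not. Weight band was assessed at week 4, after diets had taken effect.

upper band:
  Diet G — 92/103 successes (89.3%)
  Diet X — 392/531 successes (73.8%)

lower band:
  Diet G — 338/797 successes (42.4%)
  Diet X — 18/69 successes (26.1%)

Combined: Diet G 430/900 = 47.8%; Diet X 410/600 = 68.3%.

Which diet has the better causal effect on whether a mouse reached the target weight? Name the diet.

Because the diet influences week-4 weight band, week-4 weight band is a post-treatment mediator, not a confounder. Stratifying on it would bias the estimate; the causal effect is the crude pooled difference.
Pooled: Diet G 47.8% vs Diet X 68.3%; Diet X is higher overall.

Diet X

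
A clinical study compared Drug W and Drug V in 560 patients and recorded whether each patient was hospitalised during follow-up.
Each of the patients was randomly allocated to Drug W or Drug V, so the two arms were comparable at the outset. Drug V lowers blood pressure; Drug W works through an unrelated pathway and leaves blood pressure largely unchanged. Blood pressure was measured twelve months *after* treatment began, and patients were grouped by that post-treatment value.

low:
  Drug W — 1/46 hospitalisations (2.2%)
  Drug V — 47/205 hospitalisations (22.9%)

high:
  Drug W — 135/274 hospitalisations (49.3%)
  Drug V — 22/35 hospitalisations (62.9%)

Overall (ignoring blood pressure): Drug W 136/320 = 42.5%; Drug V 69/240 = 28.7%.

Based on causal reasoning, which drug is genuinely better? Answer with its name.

Drug V

The blood pressure-specific comparison favours Drug W throughout, but the pooled figures favour Drug V. The question is whether to condition on blood pressure.
Blood pressure is downstream of the drug. One should not condition on a consequence of treatment, so the overall rates are the right comparison.
Pooled: Drug W 42.5% vs Drug V 28.7%; Drug V is lower overall.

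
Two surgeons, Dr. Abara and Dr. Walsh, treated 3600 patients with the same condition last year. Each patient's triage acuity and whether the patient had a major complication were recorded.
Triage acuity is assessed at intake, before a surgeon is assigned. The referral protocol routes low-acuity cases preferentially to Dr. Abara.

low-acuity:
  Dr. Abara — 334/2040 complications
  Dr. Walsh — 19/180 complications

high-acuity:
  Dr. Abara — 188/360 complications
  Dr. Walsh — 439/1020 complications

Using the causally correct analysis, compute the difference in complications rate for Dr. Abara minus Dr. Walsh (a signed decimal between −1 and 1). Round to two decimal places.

+0.07

Triage acuity satisfies the back-door criterion: it is not a descendant of the surgeon, and it blocks the spurious path from surgeon to outcome. Adjusting for it (i.e., using the within-triage acuity rates) gives the causal effect.
Adjusting over the population distribution of triage acuity: 0.617·(0.164−0.106) + 0.383·(0.522−0.430) = +0.071.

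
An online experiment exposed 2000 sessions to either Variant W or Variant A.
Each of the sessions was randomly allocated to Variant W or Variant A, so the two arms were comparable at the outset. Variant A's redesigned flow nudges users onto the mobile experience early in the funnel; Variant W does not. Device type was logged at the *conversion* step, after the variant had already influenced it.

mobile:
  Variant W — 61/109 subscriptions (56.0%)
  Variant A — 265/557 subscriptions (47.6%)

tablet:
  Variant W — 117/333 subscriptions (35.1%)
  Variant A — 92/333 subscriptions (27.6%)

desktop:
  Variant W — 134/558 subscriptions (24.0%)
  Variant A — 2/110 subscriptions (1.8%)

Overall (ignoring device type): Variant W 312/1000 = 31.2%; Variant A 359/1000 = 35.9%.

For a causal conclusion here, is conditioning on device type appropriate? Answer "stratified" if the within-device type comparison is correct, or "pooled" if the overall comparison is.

The device type-specific comparison favours Variant W throughout, but the pooled figures favour Variant A. The question is whether to condition on device type.
Stratifying would compare variants among sessions the variants themselves sorted into device type groups — a form of selection on an intermediate. The unconditioned pooled rates give the total causal effect.
Pooled: Variant W 31.2% vs Variant A 35.9%; Variant A is higher overall.

pooled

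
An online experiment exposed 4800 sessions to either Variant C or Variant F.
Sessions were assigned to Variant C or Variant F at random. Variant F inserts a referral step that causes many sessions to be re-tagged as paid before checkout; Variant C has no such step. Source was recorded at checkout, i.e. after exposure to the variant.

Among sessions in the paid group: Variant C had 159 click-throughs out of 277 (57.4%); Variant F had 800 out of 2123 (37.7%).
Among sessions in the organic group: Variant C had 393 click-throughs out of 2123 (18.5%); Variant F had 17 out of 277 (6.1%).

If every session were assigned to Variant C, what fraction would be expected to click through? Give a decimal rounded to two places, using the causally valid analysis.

0.23

Variant C is higher inside every traffic source stratum but Variant F is higher in aggregate. Whether to stratify depends on how traffic source relates to the variant.
Traffic source here is a post-treatment variable shaped by the variant; conditioning on it would introduce bias rather than remove it. The overall comparison is the causal one.
So P(outcome | do(Variant C)) is just the pooled rate for Variant C: 552/2400 = 0.230.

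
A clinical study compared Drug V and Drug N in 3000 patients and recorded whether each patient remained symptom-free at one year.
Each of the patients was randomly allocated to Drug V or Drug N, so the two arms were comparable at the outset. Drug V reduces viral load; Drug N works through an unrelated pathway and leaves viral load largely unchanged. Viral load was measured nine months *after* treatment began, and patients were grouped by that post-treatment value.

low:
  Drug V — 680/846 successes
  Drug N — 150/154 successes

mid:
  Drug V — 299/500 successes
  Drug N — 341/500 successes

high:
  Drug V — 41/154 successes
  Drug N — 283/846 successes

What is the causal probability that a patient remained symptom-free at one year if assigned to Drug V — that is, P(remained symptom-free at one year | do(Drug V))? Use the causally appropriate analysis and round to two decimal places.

Viral load lies on the pathway drug → viral load → outcome, so adjusting for it blocks the indirect effect. For the total causal effect of drug, use the unadjusted pooled rates.
So P(outcome | do(Drug V)) is just the pooled rate for Drug V: 1020/1500 = 0.680.

0.68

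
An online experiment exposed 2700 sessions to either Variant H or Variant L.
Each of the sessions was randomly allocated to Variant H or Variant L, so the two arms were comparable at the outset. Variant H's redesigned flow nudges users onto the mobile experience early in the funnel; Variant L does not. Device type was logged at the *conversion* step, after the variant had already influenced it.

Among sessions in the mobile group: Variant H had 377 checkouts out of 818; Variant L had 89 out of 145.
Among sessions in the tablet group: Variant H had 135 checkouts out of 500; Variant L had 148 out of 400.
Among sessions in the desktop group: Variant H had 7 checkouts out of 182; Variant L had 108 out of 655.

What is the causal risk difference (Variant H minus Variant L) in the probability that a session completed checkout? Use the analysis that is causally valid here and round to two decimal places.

+0.06

The stratified and pooled comparisons disagree (Variant L wins within each device type; Variant H wins overall), so the answer turns on the causal role of device type.
The distribution of device type is itself part of what the variant does — it is an intermediate outcome. Holding it fixed would remove that part of the effect; the total effect is the pooled difference.
The causal difference is the pooled difference: 0.346 − 0.287 = +0.059.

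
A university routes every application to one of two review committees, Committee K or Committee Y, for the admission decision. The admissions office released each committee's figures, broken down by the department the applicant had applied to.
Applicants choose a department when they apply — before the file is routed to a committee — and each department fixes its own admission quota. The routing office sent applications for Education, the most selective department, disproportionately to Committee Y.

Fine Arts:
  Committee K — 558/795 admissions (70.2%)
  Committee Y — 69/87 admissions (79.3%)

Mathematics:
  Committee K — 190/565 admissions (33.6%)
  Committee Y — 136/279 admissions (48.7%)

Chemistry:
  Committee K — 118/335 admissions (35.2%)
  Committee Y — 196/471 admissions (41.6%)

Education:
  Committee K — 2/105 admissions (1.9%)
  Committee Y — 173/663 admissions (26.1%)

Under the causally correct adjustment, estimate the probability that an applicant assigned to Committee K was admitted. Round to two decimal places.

The department-specific comparison favours Committee Y throughout, but the pooled figures favour Committee K. The question is whether to condition on department.
The imbalance in department arose from how applicants were allocated, not from anything the review committee did; and department independently affects the outcome. The pooled gap is confounded — condition on department.
Standardising Committee K to the population department mix: 0.267·558/795 + 0.256·190/565 + 0.244·118/335 + 0.233·2/105 = 0.364.

0.36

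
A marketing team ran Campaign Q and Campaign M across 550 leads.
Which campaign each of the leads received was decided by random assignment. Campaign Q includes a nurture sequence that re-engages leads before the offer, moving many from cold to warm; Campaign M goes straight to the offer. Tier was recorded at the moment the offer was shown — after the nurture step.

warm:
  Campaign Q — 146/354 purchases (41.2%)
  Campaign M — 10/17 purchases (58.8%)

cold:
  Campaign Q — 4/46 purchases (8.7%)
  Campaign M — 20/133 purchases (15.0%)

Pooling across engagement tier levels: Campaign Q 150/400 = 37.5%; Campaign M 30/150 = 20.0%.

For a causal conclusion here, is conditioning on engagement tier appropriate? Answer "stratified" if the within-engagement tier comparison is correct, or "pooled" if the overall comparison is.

Engagement tier here is a post-treatment variable shaped by the campaign; conditioning on it would introduce bias rather than remove it. The overall comparison is the causal one.
Pooled: Campaign Q 37.5% vs Campaign M 20.0%; Campaign Q is higher overall.

pooled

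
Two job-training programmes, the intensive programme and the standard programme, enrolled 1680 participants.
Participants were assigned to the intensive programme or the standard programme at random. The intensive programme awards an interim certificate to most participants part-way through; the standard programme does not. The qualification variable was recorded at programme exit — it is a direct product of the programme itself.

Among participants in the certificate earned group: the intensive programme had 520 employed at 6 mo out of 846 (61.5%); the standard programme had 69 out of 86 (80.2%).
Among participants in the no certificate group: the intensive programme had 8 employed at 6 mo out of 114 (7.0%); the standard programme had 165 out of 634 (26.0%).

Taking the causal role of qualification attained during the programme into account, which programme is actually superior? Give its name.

the intensive programme

Within every qualification attained during the programme level the standard programme has the higher rate, yet pooled the intensive programme does — Simpson's reversal.
Qualification attained during the programme is recorded after the programme and is itself shifted by it — it sits on the causal path from programme to outcome. Conditioning on a mediator would strip out part of the effect we want; the pooled comparison gives the total causal effect.
Pooled: the intensive programme 55.0% vs the standard programme 32.5%; the intensive programme is higher overall.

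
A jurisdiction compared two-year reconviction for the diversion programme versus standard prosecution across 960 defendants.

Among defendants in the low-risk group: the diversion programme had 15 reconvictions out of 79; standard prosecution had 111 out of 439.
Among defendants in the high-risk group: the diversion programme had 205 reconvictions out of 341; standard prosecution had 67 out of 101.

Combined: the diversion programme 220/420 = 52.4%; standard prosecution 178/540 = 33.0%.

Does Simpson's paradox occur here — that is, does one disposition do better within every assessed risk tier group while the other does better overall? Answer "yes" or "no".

Within each assessed risk tier level (low-risk 19.0% vs 25.3%; high-risk 60.1% vs 66.3%), the diversion programme has the lower rate every time. Pooled: 52.4% vs 33.0% — standard prosecution has the lower rate overall. The two comparisons disagree.

yes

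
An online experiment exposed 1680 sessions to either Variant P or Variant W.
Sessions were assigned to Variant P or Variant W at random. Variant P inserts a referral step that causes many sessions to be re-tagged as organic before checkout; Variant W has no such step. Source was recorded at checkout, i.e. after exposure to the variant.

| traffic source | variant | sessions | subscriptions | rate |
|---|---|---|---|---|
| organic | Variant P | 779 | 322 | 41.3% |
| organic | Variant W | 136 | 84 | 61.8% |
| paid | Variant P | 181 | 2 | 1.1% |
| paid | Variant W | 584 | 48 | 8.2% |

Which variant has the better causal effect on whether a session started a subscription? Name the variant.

Variant P

Within every traffic source level Variant W has the higher rate, yet pooled Variant P does — Simpson's reversal.
Stratifying would compare variants among sessions the variants themselves sorted into traffic source groups — a form of selection on an intermediate. The unconditioned pooled rates give the total causal effect.
Pooled: Variant P 33.8% vs Variant W 18.3%; Variant P is higher overall.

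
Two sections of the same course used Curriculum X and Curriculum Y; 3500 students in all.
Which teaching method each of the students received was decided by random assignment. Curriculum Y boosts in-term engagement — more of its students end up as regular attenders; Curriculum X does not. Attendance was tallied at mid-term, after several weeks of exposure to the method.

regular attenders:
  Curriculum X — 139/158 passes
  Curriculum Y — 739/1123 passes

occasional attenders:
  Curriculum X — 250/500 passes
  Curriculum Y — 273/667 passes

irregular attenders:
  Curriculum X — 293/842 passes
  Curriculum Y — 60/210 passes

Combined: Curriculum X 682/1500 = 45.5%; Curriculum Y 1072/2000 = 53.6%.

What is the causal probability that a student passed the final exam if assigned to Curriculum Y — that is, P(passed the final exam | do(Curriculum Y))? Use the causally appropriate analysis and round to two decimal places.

Curriculum X is higher inside every mid-term attendance stratum but Curriculum Y is higher in aggregate. Whether to stratify depends on how mid-term attendance relates to the teaching method.
Because the teaching method influences mid-term attendance, mid-term attendance is a post-treatment mediator, not a confounder. Stratifying on it would bias the estimate; the causal effect is the crude pooled difference.
So P(outcome | do(Curriculum Y)) is just the pooled rate for Curriculum Y: 1072/2000 = 0.536.

0.54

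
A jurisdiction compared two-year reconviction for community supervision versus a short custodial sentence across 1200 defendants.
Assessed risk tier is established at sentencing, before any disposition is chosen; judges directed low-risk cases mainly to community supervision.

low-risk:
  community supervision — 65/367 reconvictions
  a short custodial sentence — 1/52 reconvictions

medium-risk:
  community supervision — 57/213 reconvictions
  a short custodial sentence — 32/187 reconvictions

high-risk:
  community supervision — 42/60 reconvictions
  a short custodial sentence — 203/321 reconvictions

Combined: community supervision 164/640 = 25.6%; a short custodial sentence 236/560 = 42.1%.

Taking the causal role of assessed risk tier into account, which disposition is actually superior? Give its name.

a short custodial sentence

Nothing the disposition does changes assessed risk tier; the imbalance is an allocation artefact. With assessed risk tier also predicting the outcome, the pooled figure is confounded, and the within-stratum comparison is the causal one.
Within each level — low-risk: 17.7% vs 1.9%; medium-risk: 26.8% vs 17.1%; high-risk: 70.0% vs 63.2% — a short custodial sentence is lower every time.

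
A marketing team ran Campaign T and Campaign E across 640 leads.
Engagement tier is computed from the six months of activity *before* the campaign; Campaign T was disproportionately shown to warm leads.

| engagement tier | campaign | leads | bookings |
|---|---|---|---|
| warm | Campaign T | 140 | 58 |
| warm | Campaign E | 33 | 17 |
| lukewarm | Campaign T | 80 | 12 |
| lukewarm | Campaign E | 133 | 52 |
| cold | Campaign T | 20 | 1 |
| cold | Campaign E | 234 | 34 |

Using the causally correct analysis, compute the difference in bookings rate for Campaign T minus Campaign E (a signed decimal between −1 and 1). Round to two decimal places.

Here engagement tier is a common cause — it drives both which campaign a case falls under and the outcome. The crude comparison mixes populations; the stratum-specific rates are the causally relevant ones.
Adjusting over the population distribution of engagement tier: 0.270·(0.414−0.515) + 0.333·(0.150−0.391) + 0.397·(0.050−0.145) = -0.145.

-0.15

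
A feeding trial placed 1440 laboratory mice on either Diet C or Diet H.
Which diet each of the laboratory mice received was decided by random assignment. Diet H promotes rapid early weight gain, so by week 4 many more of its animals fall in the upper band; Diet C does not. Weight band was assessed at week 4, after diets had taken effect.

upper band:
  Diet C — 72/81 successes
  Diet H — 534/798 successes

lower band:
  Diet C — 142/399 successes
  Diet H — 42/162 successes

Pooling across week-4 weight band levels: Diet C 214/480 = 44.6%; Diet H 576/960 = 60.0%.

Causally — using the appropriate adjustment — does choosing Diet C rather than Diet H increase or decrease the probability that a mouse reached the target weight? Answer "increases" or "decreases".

decreases

The stratified and pooled comparisons disagree (Diet C wins within each week-4 weight band; Diet H wins overall), so the answer turns on the causal role of week-4 weight band.
Because the diet influences week-4 weight band, week-4 weight band is a post-treatment mediator, not a confounder. Stratifying on it would bias the estimate; the causal effect is the crude pooled difference.
Pooled: Diet C 44.6% vs Diet H 60.0%; Diet H is higher overall.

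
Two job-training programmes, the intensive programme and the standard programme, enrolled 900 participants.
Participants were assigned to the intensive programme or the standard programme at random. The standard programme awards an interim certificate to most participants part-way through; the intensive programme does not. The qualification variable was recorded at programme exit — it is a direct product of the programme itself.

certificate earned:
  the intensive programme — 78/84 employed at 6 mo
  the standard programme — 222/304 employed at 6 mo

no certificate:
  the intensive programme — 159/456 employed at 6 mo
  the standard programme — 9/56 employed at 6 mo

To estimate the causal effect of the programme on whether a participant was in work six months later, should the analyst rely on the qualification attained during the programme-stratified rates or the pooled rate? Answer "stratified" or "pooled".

pooled

the intensive programme is higher inside every qualification attained during the programme stratum but the standard programme is higher in aggregate. Whether to stratify depends on how qualification attained during the programme relates to the programme.
Qualification attained during the programme here is a post-treatment variable shaped by the programme; conditioning on it would introduce bias rather than remove it. The overall comparison is the causal one.
Pooled: the intensive programme 43.9% vs the standard programme 64.2%; the standard programme is higher overall.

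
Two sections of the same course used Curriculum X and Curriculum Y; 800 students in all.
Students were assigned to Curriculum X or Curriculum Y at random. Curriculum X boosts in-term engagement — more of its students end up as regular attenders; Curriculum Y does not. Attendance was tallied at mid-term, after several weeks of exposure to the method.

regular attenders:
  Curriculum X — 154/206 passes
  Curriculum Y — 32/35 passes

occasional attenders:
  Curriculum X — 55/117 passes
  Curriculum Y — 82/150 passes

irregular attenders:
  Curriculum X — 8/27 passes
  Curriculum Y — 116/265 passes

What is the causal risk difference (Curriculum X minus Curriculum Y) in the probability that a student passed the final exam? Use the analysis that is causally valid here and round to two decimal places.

+0.11

Mid-term attendance here is a post-treatment variable shaped by the teaching method; conditioning on it would introduce bias rather than remove it. The overall comparison is the causal one.
The causal difference is the pooled difference: 0.620 − 0.511 = +0.109.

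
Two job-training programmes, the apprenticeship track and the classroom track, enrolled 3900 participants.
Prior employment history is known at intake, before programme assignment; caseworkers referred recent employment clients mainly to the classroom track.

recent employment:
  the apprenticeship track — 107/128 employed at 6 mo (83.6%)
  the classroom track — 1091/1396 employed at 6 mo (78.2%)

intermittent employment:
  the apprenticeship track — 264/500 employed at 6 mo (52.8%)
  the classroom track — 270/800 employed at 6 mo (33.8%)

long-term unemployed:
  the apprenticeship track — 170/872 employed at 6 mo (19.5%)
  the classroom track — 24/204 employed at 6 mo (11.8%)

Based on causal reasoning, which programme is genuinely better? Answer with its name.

the apprenticeship track

the apprenticeship track is higher inside every prior employment history stratum but the classroom track is higher in aggregate. Whether to stratify depends on how prior employment history relates to the programme.
Nothing the programme does changes prior employment history; the imbalance is an allocation artefact. With prior employment history also predicting the outcome, the pooled figure is confounded, and the within-stratum comparison is the causal one.
Within each level — recent employment: 83.6% vs 78.2%; intermittent employment: 52.8% vs 33.8%; long-term unemployed: 19.5% vs 11.8% — the apprenticeship track is higher every time.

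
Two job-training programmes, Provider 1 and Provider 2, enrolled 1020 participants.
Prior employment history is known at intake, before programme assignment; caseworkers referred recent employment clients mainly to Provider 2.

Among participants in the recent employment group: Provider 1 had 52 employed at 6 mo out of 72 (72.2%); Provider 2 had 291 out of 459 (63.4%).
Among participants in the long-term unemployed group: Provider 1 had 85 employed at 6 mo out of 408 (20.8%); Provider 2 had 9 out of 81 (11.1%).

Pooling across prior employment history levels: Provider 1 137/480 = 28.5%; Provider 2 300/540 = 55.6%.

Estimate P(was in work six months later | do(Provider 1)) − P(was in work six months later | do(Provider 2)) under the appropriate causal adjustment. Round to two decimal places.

+0.09

The stratified and pooled comparisons disagree (Provider 1 wins within each prior employment history; Provider 2 wins overall), so the answer turns on the causal role of prior employment history.
Since prior employment history is a pre-existing factor (not a product of the programme) and it affects the outcome on its own, it is a confounder. The stratified rates, not the pooled rate, identify the causal effect.
Adjusting over the population distribution of prior employment history: 0.521·(0.722−0.634) + 0.479·(0.208−0.111) = +0.093.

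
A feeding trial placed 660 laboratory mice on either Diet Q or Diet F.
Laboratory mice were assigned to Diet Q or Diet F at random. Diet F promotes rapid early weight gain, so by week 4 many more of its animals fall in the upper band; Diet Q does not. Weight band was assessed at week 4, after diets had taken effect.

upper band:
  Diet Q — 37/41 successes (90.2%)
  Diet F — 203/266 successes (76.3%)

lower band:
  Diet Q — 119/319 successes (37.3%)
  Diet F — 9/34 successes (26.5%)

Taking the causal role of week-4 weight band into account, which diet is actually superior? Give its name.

Diet F

The stratified and pooled comparisons disagree (Diet Q wins within each week-4 weight band; Diet F wins overall), so the answer turns on the causal role of week-4 weight band.
Week-4 weight band is downstream of the diet. One should not condition on a consequence of treatment, so the overall rates are the right comparison.
Pooled: Diet Q 43.3% vs Diet F 70.7%; Diet F is higher overall.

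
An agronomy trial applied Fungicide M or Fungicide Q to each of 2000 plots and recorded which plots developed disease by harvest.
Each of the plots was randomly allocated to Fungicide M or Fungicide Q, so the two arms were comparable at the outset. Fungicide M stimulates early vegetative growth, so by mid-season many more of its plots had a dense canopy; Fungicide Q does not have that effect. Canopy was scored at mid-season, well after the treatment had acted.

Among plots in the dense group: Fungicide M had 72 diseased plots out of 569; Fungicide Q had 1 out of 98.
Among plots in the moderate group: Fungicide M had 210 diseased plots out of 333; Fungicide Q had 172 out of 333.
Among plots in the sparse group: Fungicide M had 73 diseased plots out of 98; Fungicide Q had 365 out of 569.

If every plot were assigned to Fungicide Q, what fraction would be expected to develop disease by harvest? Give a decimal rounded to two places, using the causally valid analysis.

Fungicide Q is lower inside every mid-season canopy stratum but Fungicide M is lower in aggregate. Whether to stratify depends on how mid-season canopy relates to the fungicide.
Mid-season canopy is recorded after the fungicide and is itself shifted by it — it sits on the causal path from fungicide to outcome. Conditioning on a mediator would strip out part of the effect we want; the pooled comparison gives the total causal effect.
So P(outcome | do(Fungicide Q)) is just the pooled rate for Fungicide Q: 538/1000 = 0.538.

0.54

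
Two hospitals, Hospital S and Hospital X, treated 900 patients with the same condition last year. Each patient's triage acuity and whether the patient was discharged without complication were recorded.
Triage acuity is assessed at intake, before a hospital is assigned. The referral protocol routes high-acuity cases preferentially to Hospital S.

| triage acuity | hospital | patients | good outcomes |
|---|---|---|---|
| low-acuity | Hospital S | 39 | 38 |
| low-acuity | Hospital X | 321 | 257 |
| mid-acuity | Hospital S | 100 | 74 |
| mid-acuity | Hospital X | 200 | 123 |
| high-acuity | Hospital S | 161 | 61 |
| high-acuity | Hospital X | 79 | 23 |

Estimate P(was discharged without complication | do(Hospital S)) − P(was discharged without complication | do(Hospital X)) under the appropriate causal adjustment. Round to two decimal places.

Within every triage acuity level Hospital S has the higher rate, yet pooled Hospital X does — Simpson's reversal.
Since triage acuity is a pre-existing factor (not a product of the hospital) and it affects the outcome on its own, it is a confounder. The stratified rates, not the pooled rate, identify the causal effect.
Adjusting over the population distribution of triage acuity: 0.400·(0.974−0.801) + 0.333·(0.740−0.615) + 0.267·(0.379−0.291) = +0.135.

+0.13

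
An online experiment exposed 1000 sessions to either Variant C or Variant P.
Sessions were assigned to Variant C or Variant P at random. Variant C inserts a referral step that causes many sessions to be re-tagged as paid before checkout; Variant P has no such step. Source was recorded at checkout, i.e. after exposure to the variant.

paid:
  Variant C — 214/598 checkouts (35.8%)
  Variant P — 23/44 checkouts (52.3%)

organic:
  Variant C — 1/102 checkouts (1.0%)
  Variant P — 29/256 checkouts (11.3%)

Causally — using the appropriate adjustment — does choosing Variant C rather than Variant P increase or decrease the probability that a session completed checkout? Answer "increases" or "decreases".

increases

Because the variant influences traffic source, traffic source is a post-treatment mediator, not a confounder. Stratifying on it would bias the estimate; the causal effect is the crude pooled difference.
Pooled: Variant C 30.7% vs Variant P 17.3%; Variant C is higher overall.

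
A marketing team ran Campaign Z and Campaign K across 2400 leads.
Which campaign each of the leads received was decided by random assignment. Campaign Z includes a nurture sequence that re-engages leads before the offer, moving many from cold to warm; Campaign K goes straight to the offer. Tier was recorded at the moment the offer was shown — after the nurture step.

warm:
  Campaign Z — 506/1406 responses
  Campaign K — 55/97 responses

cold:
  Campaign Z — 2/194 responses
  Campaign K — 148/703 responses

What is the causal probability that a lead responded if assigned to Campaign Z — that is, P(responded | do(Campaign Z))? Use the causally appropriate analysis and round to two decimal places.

0.32

Engagement tier is downstream of the campaign. One should not condition on a consequence of treatment, so the overall rates are the right comparison.
So P(outcome | do(Campaign Z)) is just the pooled rate for Campaign Z: 508/1600 = 0.318.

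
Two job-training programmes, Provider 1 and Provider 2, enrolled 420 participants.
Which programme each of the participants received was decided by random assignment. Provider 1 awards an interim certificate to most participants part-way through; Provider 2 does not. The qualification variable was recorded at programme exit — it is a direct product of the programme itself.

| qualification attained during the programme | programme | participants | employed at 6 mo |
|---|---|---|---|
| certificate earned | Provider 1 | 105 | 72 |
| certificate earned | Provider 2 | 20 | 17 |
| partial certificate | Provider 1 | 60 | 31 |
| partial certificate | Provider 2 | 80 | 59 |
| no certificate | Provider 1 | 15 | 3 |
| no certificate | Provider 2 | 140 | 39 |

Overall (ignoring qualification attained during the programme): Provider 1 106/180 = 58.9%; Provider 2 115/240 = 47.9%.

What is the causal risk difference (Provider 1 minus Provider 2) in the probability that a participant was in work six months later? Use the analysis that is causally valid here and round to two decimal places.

Qualification attained during the programme here is a post-treatment variable shaped by the programme; conditioning on it would introduce bias rather than remove it. The overall comparison is the causal one.
The causal difference is the pooled difference: 0.589 − 0.479 = +0.110.

+0.11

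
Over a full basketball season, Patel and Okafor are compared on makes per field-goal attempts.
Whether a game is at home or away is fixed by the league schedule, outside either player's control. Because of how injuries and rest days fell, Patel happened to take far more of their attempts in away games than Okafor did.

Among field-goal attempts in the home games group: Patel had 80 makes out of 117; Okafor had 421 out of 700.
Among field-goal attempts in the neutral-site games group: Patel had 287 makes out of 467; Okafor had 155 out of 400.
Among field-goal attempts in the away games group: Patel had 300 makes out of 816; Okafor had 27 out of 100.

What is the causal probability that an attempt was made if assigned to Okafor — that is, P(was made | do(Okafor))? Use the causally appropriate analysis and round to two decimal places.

0.41

The stratified and pooled comparisons disagree (Patel wins within each game venue; Okafor wins overall), so the answer turns on the causal role of game venue.
Since game venue is a pre-existing factor (not a product of the player) and it affects the outcome on its own, it is a confounder. The stratified rates, not the pooled rate, identify the causal effect.
Standardising Okafor to the population game venue mix: 0.314·421/700 + 0.333·155/400 + 0.352·27/100 = 0.413.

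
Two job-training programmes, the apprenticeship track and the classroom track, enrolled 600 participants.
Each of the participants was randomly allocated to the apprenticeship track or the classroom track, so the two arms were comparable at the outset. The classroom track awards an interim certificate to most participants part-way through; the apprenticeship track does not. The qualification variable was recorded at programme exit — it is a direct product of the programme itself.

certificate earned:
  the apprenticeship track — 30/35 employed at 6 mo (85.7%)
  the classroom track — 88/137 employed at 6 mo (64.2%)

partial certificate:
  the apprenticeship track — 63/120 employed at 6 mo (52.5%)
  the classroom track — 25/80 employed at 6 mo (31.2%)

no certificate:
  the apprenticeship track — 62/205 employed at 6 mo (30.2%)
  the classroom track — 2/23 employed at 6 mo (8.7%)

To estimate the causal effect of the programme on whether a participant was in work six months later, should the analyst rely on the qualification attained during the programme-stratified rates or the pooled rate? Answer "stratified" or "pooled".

pooled

Qualification attained during the programme lies on the pathway programme → qualification attained during the programme → outcome, so adjusting for it blocks the indirect effect. For the total causal effect of programme, use the unadjusted pooled rates.
Pooled: the apprenticeship track 43.1% vs the classroom track 47.9%; the classroom track is higher overall.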